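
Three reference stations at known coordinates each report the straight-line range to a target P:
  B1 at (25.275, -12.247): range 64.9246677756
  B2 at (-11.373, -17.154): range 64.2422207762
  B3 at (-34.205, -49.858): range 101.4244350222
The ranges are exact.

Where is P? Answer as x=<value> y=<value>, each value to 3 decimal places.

x=-2.441 y=46.464

eq1: (x − 25.275)² + (y + 12.247)² = 64.9246677756²
eq2: (x + 11.373)² + (y + 17.154)² = 64.2422207762²
eq3: (x + 34.205)² + (y + 49.858)² = 101.4244350222²
eq3−eq1, eq3−eq2 (x²,y² cancel):
  118.960·x + 75.222·y = 3204.715979
  45.664·x + 65.408·y = 2927.655745
det = 118.960·65.408 − 75.222·45.664 = 4345.998272
x = (3204.715979·65.408 − 75.222·2927.655745) / 4345.998272 = -2.441340
y = (118.960·2927.655745 − 3204.715979·45.664) / 4345.998272 = 46.464302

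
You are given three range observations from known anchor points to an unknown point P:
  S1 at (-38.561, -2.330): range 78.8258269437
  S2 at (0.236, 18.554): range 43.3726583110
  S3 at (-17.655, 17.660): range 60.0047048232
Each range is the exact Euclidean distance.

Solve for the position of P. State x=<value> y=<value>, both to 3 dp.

eq1: (x + 38.561)² + (y + 2.330)² = 78.8258269437²
eq2: (x − 0.236)² + (y − 18.554)² = 43.3726583110²
eq3: (x + 17.655)² + (y − 17.660)² = 60.0047048232²
eq3−eq2, eq3−eq1 (x²,y² cancel):
  35.782·x + 1.788·y = 1440.109099
  -41.812·x − 39.980·y = -1744.141396
det = 35.782·-39.980 − 1.788·-41.812 = -1355.804504
x = (1440.109099·-39.980 − 1.788·-1744.141396) / -1355.804504 = 40.165848
y = (35.782·-1744.141396 − 1440.109099·-41.812) / -1355.804504 = 1.618984

x=40.166 y=1.619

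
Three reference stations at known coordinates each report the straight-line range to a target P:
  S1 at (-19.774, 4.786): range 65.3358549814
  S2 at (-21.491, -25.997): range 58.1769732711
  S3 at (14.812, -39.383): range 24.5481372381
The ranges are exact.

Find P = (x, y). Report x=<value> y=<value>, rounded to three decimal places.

eq1: (x + 19.774)² + (y − 4.786)² = 65.3358549814²
eq2: (x + 21.491)² + (y + 25.997)² = 58.1769732711²
eq3: (x − 14.812)² + (y + 39.383)² = 24.5481372381²
eq2−eq3, eq2−eq1 (x²,y² cancel):
  72.606·x − 26.772·y = 3414.658120
  3.434·x + 61.566·y = -1608.003945
det = 72.606·61.566 − -26.772·3.434 = 4561.996044
x = (3414.658120·61.566 − -26.772·-1608.003945) / 4561.996044 = 36.645661
y = (72.606·-1608.003945 − 3414.658120·3.434) / 4561.996044 = -28.162381

x=36.646 y=-28.162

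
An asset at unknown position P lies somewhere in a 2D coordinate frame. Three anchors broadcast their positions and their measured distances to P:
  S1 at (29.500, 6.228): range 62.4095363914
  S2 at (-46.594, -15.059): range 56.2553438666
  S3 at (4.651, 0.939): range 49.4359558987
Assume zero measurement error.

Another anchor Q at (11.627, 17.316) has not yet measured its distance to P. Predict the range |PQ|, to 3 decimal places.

eq1: (x − 29.500)² + (y − 6.228)² = 62.4095363914²
eq2: (x + 46.594)² + (y + 15.059)² = 56.2553438666²
eq3: (x − 4.651)² + (y − 0.939)² = 49.4359558987²
eq2−eq3, eq2−eq1 (x²,y² cancel):
  102.490·x + 31.996·y = -1654.510817
  152.188·x + 42.574·y = -2219.022852
det = 102.490·42.574 − 31.996·152.188 = -505.997988
x = (-1654.510817·42.574 − 31.996·-2219.022852) / -505.997988 = -1.108130
y = (102.490·-2219.022852 − -1654.510817·152.188) / -505.997988 = -48.160350
|P − Q| = √((-1.108130 − 11.627)² + (-48.160350 − 17.316)²) = 66.703343

66.703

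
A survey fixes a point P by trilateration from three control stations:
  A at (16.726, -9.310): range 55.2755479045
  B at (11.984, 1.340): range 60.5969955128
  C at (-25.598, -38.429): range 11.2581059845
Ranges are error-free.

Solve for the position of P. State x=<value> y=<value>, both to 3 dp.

x=-21.740 y=-49.006

eq1: (x − 16.726)² + (y + 9.310)² = 55.2755479045²
eq2: (x − 11.984)² + (y − 1.340)² = 60.5969955128²
eq3: (x + 25.598)² + (y + 38.429)² = 11.2581059845²
eq1−eq2, eq1−eq3 (x²,y² cancel):
  -9.484·x + 21.300·y = -837.632989
  -84.648·x − 58.238·y = 4694.251715
det = -9.484·-58.238 − 21.300·-84.648 = 2355.331592
x = (-837.632989·-58.238 − 21.300·4694.251715) / 2355.331592 = -21.740247
y = (-9.484·4694.251715 − -837.632989·-84.648) / 2355.331592 = -49.005516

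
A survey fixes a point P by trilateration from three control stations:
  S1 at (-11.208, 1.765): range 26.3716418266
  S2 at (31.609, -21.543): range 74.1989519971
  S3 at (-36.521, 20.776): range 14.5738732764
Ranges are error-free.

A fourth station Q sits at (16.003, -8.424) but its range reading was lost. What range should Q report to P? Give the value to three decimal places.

55.182

eq1: (x + 11.208)² + (y − 1.765)² = 26.3716418266²
eq2: (x − 31.609)² + (y + 21.543)² = 74.1989519971²
eq3: (x + 36.521)² + (y − 20.776)² = 14.5738732764²
eq2−eq3, eq2−eq1 (x²,y² cancel):
  -136.260·x + 84.638·y = 5595.282582
  -85.634·x + 46.616·y = 3475.525744
det = -136.260·46.616 − 84.638·-85.634 = 895.994332
x = (5595.282582·46.616 − 84.638·3475.525744) / 895.994332 = -37.200966
y = (-136.260·3475.525744 − 5595.282582·-85.634) / 895.994332 = 6.217998
|P − Q| = √((-37.200966 − 16.003)² + (6.217998 − -8.424)²) = 55.181973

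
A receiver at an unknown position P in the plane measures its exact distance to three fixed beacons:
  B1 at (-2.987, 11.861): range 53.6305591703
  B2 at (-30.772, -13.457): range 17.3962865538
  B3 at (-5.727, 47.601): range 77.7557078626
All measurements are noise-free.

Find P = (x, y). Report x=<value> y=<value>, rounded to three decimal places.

x=-47.584 y=-17.927

eq1: (x + 2.987)² + (y − 11.861)² = 53.6305591703²
eq2: (x + 30.772)² + (y + 13.457)² = 17.3962865538²
eq3: (x + 5.727)² + (y − 47.601)² = 77.7557078626²
eq3−eq2, eq3−eq1 (x²,y² cancel):
  -50.090·x − 122.116·y = 4572.672422
  5.480·x − 71.480·y = 1020.664988
det = -50.090·-71.480 − -122.116·5.480 = 4249.628880
x = (4572.672422·-71.480 − -122.116·1020.664988) / 4249.628880 = -47.584178
y = (-50.090·1020.664988 − 4572.672422·5.480) / 4249.628880 = -17.927061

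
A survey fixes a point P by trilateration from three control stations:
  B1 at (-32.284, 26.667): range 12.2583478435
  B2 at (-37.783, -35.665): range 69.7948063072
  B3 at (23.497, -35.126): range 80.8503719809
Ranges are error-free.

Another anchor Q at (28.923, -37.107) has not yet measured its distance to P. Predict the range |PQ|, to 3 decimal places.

85.575

eq1: (x + 32.284)² + (y − 26.667)² = 12.2583478435²
eq2: (x + 37.783)² + (y + 35.665)² = 69.7948063072²
eq3: (x − 23.497)² + (y + 35.126)² = 80.8503719809²
eq3−eq2, eq3−eq1 (x²,y² cancel):
  -122.560·x − 1.078·y = 2579.070091
  -111.562·x + 123.586·y = 6353.956218
det = -122.560·123.586 − -1.078·-111.562 = -15266.963996
x = (2579.070091·123.586 − -1.078·6353.956218) / -15266.963996 = -21.326213
y = (-122.560·6353.956218 − 2579.070091·-111.562) / -15266.963996 = 32.161906
|P − Q| = √((-21.326213 − 28.923)² + (32.161906 − -37.107)²) = 85.575491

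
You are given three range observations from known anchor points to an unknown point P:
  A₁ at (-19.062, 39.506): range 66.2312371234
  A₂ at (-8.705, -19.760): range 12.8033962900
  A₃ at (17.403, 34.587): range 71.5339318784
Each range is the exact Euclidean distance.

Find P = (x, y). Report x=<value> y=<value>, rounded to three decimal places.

eq1: (x + 19.062)² + (y − 39.506)² = 66.2312371234²
eq2: (x + 8.705)² + (y + 19.760)² = 12.8033962900²
eq3: (x − 17.403)² + (y − 34.587)² = 71.5339318784²
eq1−eq2, eq1−eq3 (x²,y² cancel):
  20.714·x − 118.532·y = 2764.800559
  72.930·x − 9.838·y = -1155.485541
det = 20.714·-9.838 − -118.532·72.930 = 8440.754428
x = (2764.800559·-9.838 − -118.532·-1155.485541) / 8440.754428 = -19.448750
y = (20.714·-1155.485541 − 2764.800559·72.930) / 8440.754428 = -26.724108

x=-19.449 y=-26.724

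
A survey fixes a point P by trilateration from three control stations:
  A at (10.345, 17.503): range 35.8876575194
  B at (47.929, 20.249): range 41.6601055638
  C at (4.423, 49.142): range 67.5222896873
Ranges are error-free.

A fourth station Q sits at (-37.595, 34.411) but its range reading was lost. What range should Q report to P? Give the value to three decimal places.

80.234

eq1: (x − 10.345)² + (y − 17.503)² = 35.8876575194²
eq2: (x − 47.929)² + (y − 20.249)² = 41.6601055638²
eq3: (x − 4.423)² + (y − 49.142)² = 67.5222896873²
eq3−eq1, eq3−eq2 (x²,y² cancel):
  11.844·x − 63.278·y = 1250.210583
  87.012·x − 57.786·y = 3096.407158
det = 11.844·-57.786 − -63.278·87.012 = 4821.527952
x = (1250.210583·-57.786 − -63.278·3096.407158) / 4821.527952 = 25.653649
y = (11.844·3096.407158 − 1250.210583·87.012) / 4821.527952 = -14.955731
|P − Q| = √((25.653649 − -37.595)² + (-14.955731 − 34.411)²) = 80.233819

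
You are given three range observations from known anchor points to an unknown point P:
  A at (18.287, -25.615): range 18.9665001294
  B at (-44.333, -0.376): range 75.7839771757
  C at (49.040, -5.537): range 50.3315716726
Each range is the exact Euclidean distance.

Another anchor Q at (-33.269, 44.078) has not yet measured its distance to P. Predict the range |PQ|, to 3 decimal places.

102.014

eq1: (x − 18.287)² + (y + 25.615)² = 18.9665001294²
eq2: (x + 44.333)² + (y + 0.376)² = 75.7839771757²
eq3: (x − 49.040)² + (y + 5.537)² = 50.3315716726²
eq2−eq3, eq2−eq1 (x²,y² cancel):
  186.746·x − 10.322·y = 3679.967794
  125.240·x − 50.478·y = 4408.469398
det = 186.746·-50.478 − -10.322·125.240 = -8133.837308
x = (3679.967794·-50.478 − -10.322·4408.469398) / -8133.837308 = 17.243177
y = (186.746·4408.469398 − 3679.967794·125.240) / -8133.837308 = -44.552755
|P − Q| = √((17.243177 − -33.269)² + (-44.552755 − 44.078)²) = 102.014169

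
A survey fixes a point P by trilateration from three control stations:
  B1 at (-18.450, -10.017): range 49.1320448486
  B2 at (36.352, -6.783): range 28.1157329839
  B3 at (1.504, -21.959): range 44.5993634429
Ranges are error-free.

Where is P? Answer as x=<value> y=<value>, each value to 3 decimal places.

x=22.233 y=17.530

eq1: (x + 18.450)² + (y + 10.017)² = 49.1320448486²
eq2: (x − 36.352)² + (y + 6.783)² = 28.1157329839²
eq3: (x − 1.504)² + (y + 21.959)² = 44.5993634429²
eq1−eq2, eq1−eq3 (x²,y² cancel):
  109.604·x + 6.468·y = 2550.197594
  39.908·x − 23.884·y = 468.571519
det = 109.604·-23.884 − 6.468·39.908 = -2875.906880
x = (2550.197594·-23.884 − 6.468·468.571519) / -2875.906880 = 22.232862
y = (109.604·468.571519 − 2550.197594·39.908) / -2875.906880 = 17.530461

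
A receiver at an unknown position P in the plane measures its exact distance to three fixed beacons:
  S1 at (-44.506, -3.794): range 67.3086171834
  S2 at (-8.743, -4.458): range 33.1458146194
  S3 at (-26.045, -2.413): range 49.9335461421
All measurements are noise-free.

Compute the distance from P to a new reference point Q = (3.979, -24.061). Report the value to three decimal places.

17.857

eq1: (x + 44.506)² + (y + 3.794)² = 67.3086171834²
eq2: (x + 8.743)² + (y + 4.458)² = 33.1458146194²
eq3: (x + 26.045)² + (y + 2.413)² = 49.9335461421²
eq3−eq2, eq3−eq1 (x²,y² cancel):
  34.604·x − 4.090·y = 806.863223
  -36.922·x − 2.762·y = -726.077039
det = 34.604·-2.762 − -4.090·-36.922 = -246.587228
x = (806.863223·-2.762 − -4.090·-726.077039) / -246.587228 = 21.080619
y = (34.604·-726.077039 − 806.863223·-36.922) / -246.587228 = -18.921637
|P − Q| = √((21.080619 − 3.979)² + (-18.921637 − -24.061)²) = 17.857167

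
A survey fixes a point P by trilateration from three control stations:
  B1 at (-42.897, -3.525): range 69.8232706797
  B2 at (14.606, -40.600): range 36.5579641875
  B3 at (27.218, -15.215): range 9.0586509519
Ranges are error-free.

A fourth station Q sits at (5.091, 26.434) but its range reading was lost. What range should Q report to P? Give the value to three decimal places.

39.207

eq1: (x + 42.897)² + (y + 3.525)² = 69.8232706797²
eq2: (x − 14.606)² + (y + 40.600)² = 36.5579641875²
eq3: (x − 27.218)² + (y + 15.215)² = 9.0586509519²
eq1−eq2, eq1−eq3 (x²,y² cancel):
  115.006·x − 74.150·y = 3547.921385
  140.230·x − 23.380·y = 3912.967486
det = 115.006·-23.380 − -74.150·140.230 = 7709.214220
x = (3547.921385·-23.380 − -74.150·3912.967486) / 7709.214220 = 26.876428
y = (115.006·3912.967486 − 3547.921385·140.230) / 7709.214220 = -6.162791
|P − Q| = √((26.876428 − 5.091)² + (-6.162791 − 26.434)²) = 39.206577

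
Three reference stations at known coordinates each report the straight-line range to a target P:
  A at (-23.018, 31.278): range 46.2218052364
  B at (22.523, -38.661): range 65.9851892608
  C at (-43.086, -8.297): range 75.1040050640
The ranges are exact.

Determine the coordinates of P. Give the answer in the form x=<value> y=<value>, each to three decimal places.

x=23.034 y=27.322

eq1: (x + 23.018)² + (y − 31.278)² = 46.2218052364²
eq2: (x − 22.523)² + (y + 38.661)² = 65.9851892608²
eq3: (x + 43.086)² + (y + 8.297)² = 75.1040050640²
eq1−eq2, eq1−eq3 (x²,y² cancel):
  91.082·x − 139.878·y = -1723.773080
  -40.136·x − 79.150·y = -3087.054300
det = 91.082·-79.150 − -139.878·-40.136 = -12823.283708
x = (-1723.773080·-79.150 − -139.878·-3087.054300) / -12823.283708 = 23.034220
y = (91.082·-3087.054300 − -1723.773080·-40.136) / -12823.283708 = 27.322209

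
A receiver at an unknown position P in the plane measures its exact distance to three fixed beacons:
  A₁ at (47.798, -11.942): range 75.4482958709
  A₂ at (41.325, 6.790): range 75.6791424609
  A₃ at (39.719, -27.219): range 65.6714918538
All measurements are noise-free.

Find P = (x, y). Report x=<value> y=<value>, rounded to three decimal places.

eq1: (x − 47.798)² + (y + 11.942)² = 75.4482958709²
eq2: (x − 41.325)² + (y − 6.790)² = 75.6791424609²
eq3: (x − 39.719)² + (y + 27.219)² = 65.6714918538²
eq3−eq2, eq3−eq1 (x²,y² cancel):
  3.212·x + 68.018·y = -1979.200958
  16.158·x + 30.554·y = -1270.913262
det = 3.212·30.554 − 68.018·16.158 = -1000.895396
x = (-1979.200958·30.554 − 68.018·-1270.913262) / -1000.895396 = -25.949237
y = (3.212·-1270.913262 − -1979.200958·16.158) / -1000.895396 = -27.872798

x=-25.949 y=-27.873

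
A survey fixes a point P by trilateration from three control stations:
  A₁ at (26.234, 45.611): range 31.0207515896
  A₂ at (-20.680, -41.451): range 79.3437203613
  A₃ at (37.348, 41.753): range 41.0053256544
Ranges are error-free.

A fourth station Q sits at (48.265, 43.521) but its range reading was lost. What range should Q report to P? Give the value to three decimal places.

eq1: (x − 26.234)² + (y − 45.611)² = 31.0207515896²
eq2: (x + 20.680)² + (y + 41.451)² = 79.3437203613²
eq3: (x − 37.348)² + (y − 41.753)² = 41.0053256544²
eq1−eq2, eq1−eq3 (x²,y² cancel):
  -93.828·x − 174.124·y = -5955.877208
  22.228·x − 7.716·y = -349.549667
det = -93.828·-7.716 − -174.124·22.228 = 4594.405120
x = (-5955.877208·-7.716 − -174.124·-349.549667) / 4594.405120 = -3.245129
y = (-93.828·-349.549667 − -5955.877208·22.228) / 4594.405120 = 35.953465
|P − Q| = √((-3.245129 − 48.265)² + (35.953465 − 43.521)²) = 52.063048

52.063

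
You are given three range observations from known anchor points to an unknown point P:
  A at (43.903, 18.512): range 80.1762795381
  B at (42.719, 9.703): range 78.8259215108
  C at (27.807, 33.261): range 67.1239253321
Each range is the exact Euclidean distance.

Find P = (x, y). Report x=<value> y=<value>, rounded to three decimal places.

x=-36.054 y=12.588

eq1: (x − 43.903)² + (y − 18.512)² = 80.1762795381²
eq2: (x − 42.719)² + (y − 9.703)² = 78.8259215108²
eq3: (x − 27.807)² + (y − 33.261)² = 67.1239253321²
eq2−eq1, eq2−eq3 (x²,y² cancel):
  2.368·x + 17.618·y = 136.396484
  -29.824·x + 47.116·y = 1668.366750
det = 2.368·47.116 − 17.618·-29.824 = 637.009920
x = (136.396484·47.116 − 17.618·1668.366750) / 637.009920 = -36.054115
y = (2.368·1668.366750 − 136.396484·-29.824) / 637.009920 = 12.587844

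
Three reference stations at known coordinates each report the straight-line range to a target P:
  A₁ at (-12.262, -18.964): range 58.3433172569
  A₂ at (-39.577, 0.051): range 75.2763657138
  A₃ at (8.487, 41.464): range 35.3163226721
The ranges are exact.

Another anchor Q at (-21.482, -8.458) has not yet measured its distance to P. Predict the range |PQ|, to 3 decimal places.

60.798

eq1: (x + 12.262)² + (y + 18.964)² = 58.3433172569²
eq2: (x + 39.577)² + (y − 0.051)² = 75.2763657138²
eq3: (x − 8.487)² + (y − 41.464)² = 35.3163226721²
eq2−eq1, eq2−eq3 (x²,y² cancel):
  54.630·x − 38.030·y = 1206.236977
  96.128·x + 82.826·y = 4644.239523
det = 54.630·82.826 − -38.030·96.128 = 8180.532220
x = (1206.236977·82.826 − -38.030·4644.239523) / 8180.532220 = 33.803206
y = (54.630·4644.239523 − 1206.236977·96.128) / 8180.532220 = 16.840183
|P − Q| = √((33.803206 − -21.482)² + (16.840183 − -8.458)²) = 60.798454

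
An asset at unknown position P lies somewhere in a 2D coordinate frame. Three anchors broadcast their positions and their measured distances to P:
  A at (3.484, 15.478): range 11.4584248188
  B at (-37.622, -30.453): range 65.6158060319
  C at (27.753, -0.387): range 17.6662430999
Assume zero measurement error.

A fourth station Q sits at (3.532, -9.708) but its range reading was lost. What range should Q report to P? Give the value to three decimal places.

22.531

eq1: (x − 3.484)² + (y − 15.478)² = 11.4584248188²
eq2: (x + 37.622)² + (y + 30.453)² = 65.6158060319²
eq3: (x − 27.753)² + (y + 0.387)² = 17.6662430999²
eq1−eq3, eq1−eq2 (x²,y² cancel):
  48.538·x − 31.730·y = 337.871392
  -82.212·x − 91.862·y = -2083.045149
det = 48.538·-91.862 − -31.730·-82.212 = -7067.384516
x = (337.871392·-91.862 − -31.730·-2083.045149) / -7067.384516 = 13.743778
y = (48.538·-2083.045149 − 337.871392·-82.212) / -7067.384516 = 10.375799
|P − Q| = √((13.743778 − 3.532)² + (10.375799 − -9.708)²) = 22.530854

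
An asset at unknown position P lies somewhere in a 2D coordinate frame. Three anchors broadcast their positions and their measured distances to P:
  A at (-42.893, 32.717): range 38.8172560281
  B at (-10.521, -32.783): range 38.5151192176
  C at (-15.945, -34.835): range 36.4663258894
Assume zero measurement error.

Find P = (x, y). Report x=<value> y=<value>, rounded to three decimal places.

eq1: (x + 42.893)² + (y − 32.717)² = 38.8172560281²
eq2: (x + 10.521)² + (y + 32.783)² = 38.5151192176²
eq3: (x + 15.945)² + (y + 34.835)² = 36.4663258894²
eq1−eq3, eq1−eq2 (x²,y² cancel):
  53.896·x − 135.104·y = -1265.504846
  64.744·x − 131.000·y = -1701.430051
det = 53.896·-131.000 − -135.104·64.744 = 1686.797376
x = (-1265.504846·-131.000 − -135.104·-1701.430051) / 1686.797376 = -37.994410
y = (53.896·-1701.430051 − -1265.504846·64.744) / 1686.797376 = -5.789924

x=-37.994 y=-5.790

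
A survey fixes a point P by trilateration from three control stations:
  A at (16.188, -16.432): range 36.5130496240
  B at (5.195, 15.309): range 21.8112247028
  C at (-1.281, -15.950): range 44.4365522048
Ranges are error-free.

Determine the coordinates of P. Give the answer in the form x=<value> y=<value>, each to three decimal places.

x=26.769 y=18.514

eq1: (x − 16.188)² + (y + 16.432)² = 36.5130496240²
eq2: (x − 5.195)² + (y − 15.309)² = 21.8112247028²
eq3: (x + 1.281)² + (y + 15.950)² = 44.4365522048²
eq1−eq2, eq1−eq3 (x²,y² cancel):
  -21.986·x + 63.482·y = 586.764808
  -34.938·x + 0.964·y = -917.422886
det = -21.986·0.964 − 63.482·-34.938 = 2196.739612
x = (586.764808·0.964 − 63.482·-917.422886) / 2196.739612 = 26.769436
y = (-21.986·-917.422886 − 586.764808·-34.938) / 2196.739612 = 18.514187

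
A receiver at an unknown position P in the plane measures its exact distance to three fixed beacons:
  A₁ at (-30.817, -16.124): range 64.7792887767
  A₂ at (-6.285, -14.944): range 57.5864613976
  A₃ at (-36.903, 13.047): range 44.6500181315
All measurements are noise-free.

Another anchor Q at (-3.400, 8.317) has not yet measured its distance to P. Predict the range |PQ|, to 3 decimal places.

eq1: (x + 30.817)² + (y + 16.124)² = 64.7792887767²
eq2: (x + 6.285)² + (y + 14.944)² = 57.5864613976²
eq3: (x + 36.903)² + (y − 13.047)² = 44.6500181315²
eq1−eq2, eq1−eq3 (x²,y² cancel):
  49.064·x + 2.360·y = -66.690786
  -12.172·x + 58.342·y = 2525.116888
det = 49.064·58.342 − 2.360·-12.172 = 2891.217808
x = (-66.690786·58.342 − 2.360·2525.116888) / 2891.217808 = -3.406921
y = (49.064·2525.116888 − -66.690786·-12.172) / 2891.217808 = 42.570496
|P − Q| = √((-3.406921 − -3.400)² + (42.570496 − 8.317)²) = 34.253496

34.253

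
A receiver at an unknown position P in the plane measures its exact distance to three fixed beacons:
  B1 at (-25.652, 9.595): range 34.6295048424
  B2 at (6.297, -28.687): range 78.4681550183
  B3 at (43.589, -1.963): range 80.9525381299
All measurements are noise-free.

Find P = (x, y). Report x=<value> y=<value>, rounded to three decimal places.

eq1: (x + 25.652)² + (y − 9.595)² = 34.6295048424²
eq2: (x − 6.297)² + (y + 28.687)² = 78.4681550183²
eq3: (x − 43.589)² + (y + 1.963)² = 80.9525381299²
eq2−eq1, eq2−eq3 (x²,y² cancel):
  -63.898·x + 76.564·y = 4845.541697
  74.584·x + 53.448·y = 645.196034
det = -63.898·53.448 − 76.564·74.584 = -9125.669680
x = (4845.541697·53.448 − 76.564·645.196034) / -9125.669680 = -22.966613
y = (-63.898·645.196034 − 4845.541697·74.584) / -9125.669680 = 44.120227

x=-22.967 y=44.120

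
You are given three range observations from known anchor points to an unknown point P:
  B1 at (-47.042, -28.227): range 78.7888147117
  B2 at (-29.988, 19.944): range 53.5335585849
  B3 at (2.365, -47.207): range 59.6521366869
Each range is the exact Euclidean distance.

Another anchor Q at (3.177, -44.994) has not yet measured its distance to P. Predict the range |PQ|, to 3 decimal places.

eq1: (x + 47.042)² + (y + 28.227)² = 78.7888147117²
eq2: (x + 29.988)² + (y − 19.944)² = 53.5335585849²
eq3: (x − 2.365)² + (y + 47.207)² = 59.6521366869²
eq1−eq2, eq1−eq3 (x²,y² cancel):
  34.108·x + 96.342·y = 1629.165416
  98.814·x − 37.960·y = 1873.680693
det = 34.108·-37.960 − 96.342·98.814 = -10814.678068
x = (1629.165416·-37.960 − 96.342·1873.680693) / -10814.678068 = 22.410030
y = (34.108·1873.680693 − 1629.165416·98.814) / -10814.678068 = 8.976398
|P − Q| = √((22.410030 − 3.177)² + (8.976398 − -44.994)²) = 57.294967

57.295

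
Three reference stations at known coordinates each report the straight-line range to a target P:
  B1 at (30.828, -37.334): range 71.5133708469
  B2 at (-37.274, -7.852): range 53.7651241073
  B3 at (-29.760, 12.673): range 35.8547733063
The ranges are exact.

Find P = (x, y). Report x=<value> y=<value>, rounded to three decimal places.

eq1: (x − 30.828)² + (y + 37.334)² = 71.5133708469²
eq2: (x + 37.274)² + (y + 7.852)² = 53.7651241073²
eq3: (x + 29.760)² + (y − 12.673)² = 35.8547733063²
eq2−eq3, eq2−eq1 (x²,y² cancel):
  15.028·x + 41.050·y = 1200.381350
  136.204·x − 58.964·y = -1330.285480
det = 15.028·-58.964 − 41.050·136.204 = -6477.285192
x = (1200.381350·-58.964 − 41.050·-1330.285480) / -6477.285192 = 2.496581
y = (15.028·-1330.285480 − 1200.381350·136.204) / -6477.285192 = 28.327959

x=2.497 y=28.328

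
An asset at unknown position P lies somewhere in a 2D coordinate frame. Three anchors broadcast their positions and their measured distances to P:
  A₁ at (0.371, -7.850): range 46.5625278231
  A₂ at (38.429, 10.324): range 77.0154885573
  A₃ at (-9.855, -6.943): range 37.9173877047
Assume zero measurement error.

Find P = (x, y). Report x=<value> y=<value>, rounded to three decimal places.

eq1: (x − 0.371)² + (y + 7.850)² = 46.5625278231²
eq2: (x − 38.429)² + (y − 10.324)² = 77.0154885573²
eq3: (x + 9.855)² + (y + 6.943)² = 37.9173877047²
eq2−eq3, eq2−eq1 (x²,y² cancel):
  -96.568·x − 34.534·y = 3055.610444
  -76.116·x − 36.348·y = 2241.703604
det = -96.568·-36.348 − -34.534·-76.116 = 881.463720
x = (3055.610444·-36.348 − -34.534·2241.703604) / 881.463720 = -38.175520
y = (-96.568·2241.703604 − 3055.610444·-76.116) / 881.463720 = 18.269624

x=-38.176 y=18.270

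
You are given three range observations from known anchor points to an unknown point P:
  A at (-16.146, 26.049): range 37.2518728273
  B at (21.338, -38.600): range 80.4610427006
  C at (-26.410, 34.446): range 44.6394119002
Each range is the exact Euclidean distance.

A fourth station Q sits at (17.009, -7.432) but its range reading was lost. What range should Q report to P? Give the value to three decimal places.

49.211

eq1: (x + 16.146)² + (y − 26.049)² = 37.2518728273²
eq2: (x − 21.338)² + (y + 38.600)² = 80.4610427006²
eq3: (x + 26.410)² + (y − 34.446)² = 44.6394119002²
eq1−eq3, eq1−eq2 (x²,y² cancel):
  -20.528·x + 16.794·y = 339.796233
  74.968·x − 129.298·y = -4080.250836
det = -20.528·-129.298 − 16.794·74.968 = 1395.216752
x = (339.796233·-129.298 − 16.794·-4080.250836) / 1395.216752 = 17.623612
y = (-20.528·-4080.250836 − 339.796233·74.968) / 1395.216752 = 41.775262
|P − Q| = √((17.623612 − 17.009)² + (41.775262 − -7.432)²) = 49.211100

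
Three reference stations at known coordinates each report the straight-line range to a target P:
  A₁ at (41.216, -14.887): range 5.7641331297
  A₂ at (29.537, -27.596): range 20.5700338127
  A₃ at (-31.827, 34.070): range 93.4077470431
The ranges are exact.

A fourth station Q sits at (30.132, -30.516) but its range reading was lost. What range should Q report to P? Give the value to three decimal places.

eq1: (x − 41.216)² + (y + 14.887)² = 5.7641331297²
eq2: (x − 29.537)² + (y + 27.596)² = 20.5700338127²
eq3: (x + 31.827)² + (y − 34.070)² = 93.4077470431²
eq3−eq2, eq3−eq1 (x²,y² cancel):
  122.728·x − 123.332·y = 7762.131673
  146.086·x − 97.914·y = 8438.440573
det = 122.728·-97.914 − -123.332·146.086 = 6000.289160
x = (7762.131673·-97.914 − -123.332·8438.440573) / 6000.289160 = 46.782477
y = (122.728·8438.440573 − 7762.131673·146.086) / 6000.289160 = -16.383516
|P − Q| = √((46.782477 − 30.132)² + (-16.383516 − -30.516)²) = 21.839540

21.840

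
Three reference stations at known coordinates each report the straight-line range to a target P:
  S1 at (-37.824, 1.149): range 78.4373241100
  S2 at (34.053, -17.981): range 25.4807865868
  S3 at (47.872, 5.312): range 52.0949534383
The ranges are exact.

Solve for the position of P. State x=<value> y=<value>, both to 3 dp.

x=27.310 y=-42.554

eq1: (x + 37.824)² + (y − 1.149)² = 78.4373241100²
eq2: (x − 34.053)² + (y + 17.981)² = 25.4807865868²
eq3: (x − 47.872)² + (y − 5.312)² = 52.0949534383²
eq3−eq1, eq3−eq2 (x²,y² cancel):
  -171.392·x − 8.326·y = -4326.500191
  -27.638·x − 46.586·y = 1227.591131
det = -171.392·-46.586 − -8.326·-27.638 = 7754.353724
x = (-4326.500191·-46.586 − -8.326·1227.591131) / 7754.353724 = 27.310498
y = (-171.392·1227.591131 − -4326.500191·-27.638) / 7754.353724 = -42.553528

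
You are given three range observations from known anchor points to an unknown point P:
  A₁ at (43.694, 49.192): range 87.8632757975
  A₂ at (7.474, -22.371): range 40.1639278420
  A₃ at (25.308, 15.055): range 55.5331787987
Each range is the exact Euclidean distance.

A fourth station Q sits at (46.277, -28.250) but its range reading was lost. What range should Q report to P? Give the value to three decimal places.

eq1: (x − 43.694)² + (y − 49.192)² = 87.8632757975²
eq2: (x − 7.474)² + (y + 22.371)² = 40.1639278420²
eq3: (x − 25.308)² + (y − 15.055)² = 55.5331787987²
eq3−eq1, eq3−eq2 (x²,y² cancel):
  36.772·x + 68.274·y = -1174.150675
  -35.668·x − 74.852·y = 1159.967276
det = 36.772·-74.852 − 68.274·-35.668 = -317.260712
x = (-1174.150675·-74.852 − 68.274·1159.967276) / -317.260712 = -27.396776
y = (36.772·1159.967276 − -1174.150675·-35.668) / -317.260712 = -2.441873
|P − Q| = √((-27.396776 − 46.277)² + (-2.441873 − -28.250)²) = 78.063337

78.063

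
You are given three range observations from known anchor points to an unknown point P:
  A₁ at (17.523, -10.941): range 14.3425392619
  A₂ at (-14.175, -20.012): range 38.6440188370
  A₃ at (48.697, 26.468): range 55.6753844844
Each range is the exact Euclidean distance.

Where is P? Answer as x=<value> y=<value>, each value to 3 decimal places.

x=24.304 y=-23.579

eq1: (x − 17.523)² + (y + 10.941)² = 14.3425392619²
eq2: (x + 14.175)² + (y + 20.012)² = 38.6440188370²
eq3: (x − 48.697)² + (y − 26.468)² = 55.6753844844²
eq2−eq3, eq2−eq1 (x²,y² cancel):
  125.744·x + 92.960·y = 864.153818
  63.396·x + 18.142·y = 1113.002000
det = 125.744·18.142 − 92.960·63.396 = -3612.044512
x = (864.153818·18.142 − 92.960·1113.002000) / -3612.044512 = 24.304016
y = (125.744·1113.002000 − 864.153818·63.396) / -3612.044512 = -23.579285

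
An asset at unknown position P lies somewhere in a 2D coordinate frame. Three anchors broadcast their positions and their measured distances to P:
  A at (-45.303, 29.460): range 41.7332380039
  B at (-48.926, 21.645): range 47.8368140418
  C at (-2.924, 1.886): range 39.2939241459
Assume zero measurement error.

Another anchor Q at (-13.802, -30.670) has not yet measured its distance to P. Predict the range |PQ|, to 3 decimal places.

eq1: (x + 45.303)² + (y − 29.460)² = 41.7332380039²
eq2: (x + 48.926)² + (y − 21.645)² = 47.8368140418²
eq3: (x + 2.924)² + (y − 1.886)² = 39.2939241459²
eq3−eq1, eq3−eq2 (x²,y² cancel):
  -84.758·x + 55.148·y = 2710.495957
  -92.004·x + 39.518·y = 2105.804426
det = -84.758·39.518 − 55.148·-92.004 = 1724.369948
x = (2710.495957·39.518 − 55.148·2105.804426) / 1724.369948 = -5.229460
y = (-84.758·2105.804426 − 2710.495957·-92.004) / 1724.369948 = 41.112233
|P − Q| = √((-5.229460 − -13.802)² + (41.112233 − -30.670)²) = 72.292305

72.292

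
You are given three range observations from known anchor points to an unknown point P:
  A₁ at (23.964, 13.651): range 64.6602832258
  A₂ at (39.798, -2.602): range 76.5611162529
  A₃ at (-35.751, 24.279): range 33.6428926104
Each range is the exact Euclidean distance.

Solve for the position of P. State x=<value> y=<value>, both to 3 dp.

x=-36.465 y=-9.356

eq1: (x − 23.964)² + (y − 13.651)² = 64.6602832258²
eq2: (x − 39.798)² + (y + 2.602)² = 76.5611162529²
eq3: (x + 35.751)² + (y − 24.279)² = 33.6428926104²
eq1−eq2, eq1−eq3 (x²,y² cancel):
  31.668·x − 32.506·y = -850.624184
  -119.430·x + 21.256·y = 4156.088749
det = 31.668·21.256 − -32.506·-119.430 = -3209.056572
x = (-850.624184·21.256 − -32.506·4156.088749) / -3209.056572 = -36.464597
y = (31.668·4156.088749 − -850.624184·-119.430) / -3209.056572 = -9.356324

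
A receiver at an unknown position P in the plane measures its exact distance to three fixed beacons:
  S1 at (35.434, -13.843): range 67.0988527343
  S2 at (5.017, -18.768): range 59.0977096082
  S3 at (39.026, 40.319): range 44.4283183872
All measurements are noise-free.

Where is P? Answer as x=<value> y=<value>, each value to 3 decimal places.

eq1: (x − 35.434)² + (y + 13.843)² = 67.0988527343²
eq2: (x − 5.017)² + (y + 18.768)² = 59.0977096082²
eq3: (x − 39.026)² + (y − 40.319)² = 44.4283183872²
eq1−eq3, eq1−eq2 (x²,y² cancel):
  7.184·x + 108.324·y = 4229.833996
  -60.834·x − 9.850·y = -60.072135
det = 7.184·-9.850 − 108.324·-60.834 = 6519.019816
x = (4229.833996·-9.850 − 108.324·-60.072135) / 6519.019816 = -5.392929
y = (7.184·-60.072135 − 4229.833996·-60.834) / 6519.019816 = 39.405642

x=-5.393 y=39.406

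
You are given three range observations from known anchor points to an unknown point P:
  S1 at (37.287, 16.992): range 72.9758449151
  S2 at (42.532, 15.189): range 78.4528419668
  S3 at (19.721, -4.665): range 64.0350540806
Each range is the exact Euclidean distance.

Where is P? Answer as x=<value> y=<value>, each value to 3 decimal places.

eq1: (x − 37.287)² + (y − 16.992)² = 72.9758449151²
eq2: (x − 42.532)² + (y − 15.189)² = 78.4528419668²
eq3: (x − 19.721)² + (y + 4.665)² = 64.0350540806²
eq3−eq2, eq3−eq1 (x²,y² cancel):
  45.622·x + 39.708·y = -425.363583
  35.132·x + 43.314·y = 43.382577
det = 45.622·43.314 − 39.708·35.132 = 581.049852
x = (-425.363583·43.314 − 39.708·43.382577) / 581.049852 = -34.673158
y = (45.622·43.382577 − -425.363583·35.132) / 581.049852 = 29.124994

x=-34.673 y=29.125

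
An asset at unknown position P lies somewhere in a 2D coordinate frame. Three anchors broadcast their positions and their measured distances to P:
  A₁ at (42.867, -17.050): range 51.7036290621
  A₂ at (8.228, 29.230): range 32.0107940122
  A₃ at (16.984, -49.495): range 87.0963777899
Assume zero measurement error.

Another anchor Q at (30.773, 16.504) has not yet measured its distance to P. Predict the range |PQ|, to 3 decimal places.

eq1: (x − 42.867)² + (y + 17.050)² = 51.7036290621²
eq2: (x − 8.228)² + (y − 29.230)² = 32.0107940122²
eq3: (x − 16.984)² + (y + 49.495)² = 87.0963777899²
eq1−eq2, eq1−eq3 (x²,y² cancel):
  -69.278·x + 92.560·y = 442.385020
  -51.766·x − 64.890·y = -4302.584674
det = -69.278·-64.890 − 92.560·-51.766 = 9286.910380
x = (442.385020·-64.890 − 92.560·-4302.584674) / 9286.910380 = 39.791584
y = (-69.278·-4302.584674 − 442.385020·-51.766) / 9286.910380 = 34.562083
|P − Q| = √((39.791584 − 30.773)² + (34.562083 − 16.504)²) = 20.184876

20.185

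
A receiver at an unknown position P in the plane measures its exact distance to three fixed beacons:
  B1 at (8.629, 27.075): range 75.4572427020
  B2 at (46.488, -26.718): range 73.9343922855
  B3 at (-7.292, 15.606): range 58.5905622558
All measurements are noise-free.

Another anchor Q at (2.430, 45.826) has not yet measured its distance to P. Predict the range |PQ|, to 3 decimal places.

90.332

eq1: (x − 8.629)² + (y − 27.075)² = 75.4572427020²
eq2: (x − 46.488)² + (y + 26.718)² = 73.9343922855²
eq3: (x + 7.292)² + (y − 15.606)² = 58.5905622558²
eq1−eq3, eq1−eq2 (x²,y² cancel):
  -31.842·x − 22.938·y = 1750.146725
  75.718·x − 107.586·y = 2294.971516
det = -31.842·-107.586 − -22.938·75.718 = 5162.572896
x = (1750.146725·-107.586 − -22.938·2294.971516) / 5162.572896 = -26.275509
y = (-31.842·2294.971516 − 1750.146725·75.718) / 5162.572896 = -39.823959
|P − Q| = √((-26.275509 − 2.430)² + (-39.823959 − 45.826)²) = 90.332285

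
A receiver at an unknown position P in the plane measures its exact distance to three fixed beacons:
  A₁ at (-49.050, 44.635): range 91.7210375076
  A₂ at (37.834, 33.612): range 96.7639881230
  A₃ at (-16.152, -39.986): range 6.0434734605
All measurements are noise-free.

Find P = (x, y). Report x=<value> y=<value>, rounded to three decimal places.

eq1: (x + 49.050)² + (y − 44.635)² = 91.7210375076²
eq2: (x − 37.834)² + (y − 33.612)² = 96.7639881230²
eq3: (x + 16.152)² + (y + 39.986)² = 6.0434734605²
eq3−eq1, eq3−eq2 (x²,y² cancel):
  -65.796·x + 169.242·y = -5837.806725
  107.972·x + 147.196·y = -8625.335026
det = -65.796·147.196 − 169.242·107.972 = -27958.305240
x = (-5837.806725·147.196 − 169.242·-8625.335026) / -27958.305240 = -21.477237
y = (-65.796·-8625.335026 − -5837.806725·107.972) / -27958.305240 = -42.843520

x=-21.477 y=-42.844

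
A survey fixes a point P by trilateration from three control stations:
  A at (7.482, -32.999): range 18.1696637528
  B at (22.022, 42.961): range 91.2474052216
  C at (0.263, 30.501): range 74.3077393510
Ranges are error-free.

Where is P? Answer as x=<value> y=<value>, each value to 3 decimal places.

x=-7.409 y=-43.410

eq1: (x − 7.482)² + (y + 32.999)² = 18.1696637528²
eq2: (x − 22.022)² + (y − 42.961)² = 91.2474052216²
eq3: (x − 0.263)² + (y − 30.501)² = 74.3077393510²
eq1−eq3, eq1−eq2 (x²,y² cancel):
  -14.438·x + 127.000·y = -5406.037602
  29.080·x + 151.920·y = -6810.250599
det = -14.438·151.920 − 127.000·29.080 = -5886.580960
x = (-5406.037602·151.920 − 127.000·-6810.250599) / -5886.580960 = -7.409495
y = (-14.438·-6810.250599 − -5406.037602·29.080) / -5886.580960 = -43.409574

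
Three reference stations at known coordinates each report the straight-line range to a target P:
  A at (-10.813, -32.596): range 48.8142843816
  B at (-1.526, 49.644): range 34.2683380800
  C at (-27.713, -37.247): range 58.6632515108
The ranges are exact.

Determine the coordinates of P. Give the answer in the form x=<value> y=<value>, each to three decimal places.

x=-1.788 y=15.377

eq1: (x + 10.813)² + (y + 32.596)² = 48.8142843816²
eq2: (x + 1.526)² + (y − 49.644)² = 34.2683380800²
eq3: (x + 27.713)² + (y + 37.247)² = 58.6632515108²
eq2−eq1, eq2−eq3 (x²,y² cancel):
  -18.574·x − 164.480·y = -2495.950592
  -52.374·x − 173.782·y = -2578.564117
det = -18.574·-173.782 − -164.480·-52.374 = -5386.648652
x = (-2495.950592·-173.782 − -164.480·-2578.564117) / -5386.648652 = -1.787579
y = (-18.574·-2578.564117 − -2495.950592·-52.374) / -5386.648652 = 15.376660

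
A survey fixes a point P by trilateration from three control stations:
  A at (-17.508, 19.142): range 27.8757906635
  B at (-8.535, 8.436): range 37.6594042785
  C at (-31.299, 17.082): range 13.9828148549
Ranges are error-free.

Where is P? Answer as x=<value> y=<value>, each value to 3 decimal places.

eq1: (x + 17.508)² + (y − 19.142)² = 27.8757906635²
eq2: (x + 8.535)² + (y − 8.436)² = 37.6594042785²
eq3: (x + 31.299)² + (y − 17.082)² = 13.9828148549²
eq1−eq2, eq1−eq3 (x²,y² cancel):
  17.946·x − 21.412·y = -1170.104932
  -27.582·x − 4.120·y = 1180.016491
det = 17.946·-4.120 − -21.412·-27.582 = -664.523304
x = (-1170.104932·-4.120 − -21.412·1180.016491) / -664.523304 = -45.276584
y = (17.946·1180.016491 − -1170.104932·-27.582) / -664.523304 = 16.699577

x=-45.277 y=16.700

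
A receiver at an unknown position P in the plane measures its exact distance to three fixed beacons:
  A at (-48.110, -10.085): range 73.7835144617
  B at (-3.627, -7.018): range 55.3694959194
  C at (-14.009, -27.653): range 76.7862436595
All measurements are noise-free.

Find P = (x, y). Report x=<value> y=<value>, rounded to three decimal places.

eq1: (x + 48.110)² + (y + 10.085)² = 73.7835144617²
eq2: (x + 3.627)² + (y + 7.018)² = 55.3694959194²
eq3: (x + 14.009)² + (y + 27.653)² = 76.7862436595²
eq3−eq2, eq3−eq1 (x²,y² cancel):
  20.764·x + 41.270·y = 1931.813100
  -68.202·x + 35.136·y = 1907.459044
det = 20.764·35.136 − 41.270·-68.202 = 3544.260444
x = (1931.813100·35.136 − 41.270·1907.459044) / 3544.260444 = -3.059778
y = (20.764·1907.459044 − 1931.813100·-68.202) / 3544.260444 = 48.348590

x=-3.060 y=48.349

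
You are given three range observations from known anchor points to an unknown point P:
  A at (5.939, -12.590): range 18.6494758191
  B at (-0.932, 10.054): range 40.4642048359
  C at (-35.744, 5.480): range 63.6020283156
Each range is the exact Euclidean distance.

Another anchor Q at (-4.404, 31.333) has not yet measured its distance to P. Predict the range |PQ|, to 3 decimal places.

60.931

eq1: (x − 5.939)² + (y + 12.590)² = 18.6494758191²
eq2: (x + 0.932)² + (y − 10.054)² = 40.4642048359²
eq3: (x + 35.744)² + (y − 5.480)² = 63.6020283156²
eq2−eq1, eq2−eq3 (x²,y² cancel):
  13.742·x − 45.288·y = 1381.377206
  -69.624·x − 9.148·y = -1202.153737
det = 13.742·-9.148 − -45.288·-69.624 = -3278.843528
x = (1381.377206·-9.148 − -45.288·-1202.153737) / -3278.843528 = 20.458426
y = (13.742·-1202.153737 − 1381.377206·-69.624) / -3278.843528 = -24.294239
|P − Q| = √((20.458426 − -4.404)² + (-24.294239 − 31.333)²) = 60.930534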